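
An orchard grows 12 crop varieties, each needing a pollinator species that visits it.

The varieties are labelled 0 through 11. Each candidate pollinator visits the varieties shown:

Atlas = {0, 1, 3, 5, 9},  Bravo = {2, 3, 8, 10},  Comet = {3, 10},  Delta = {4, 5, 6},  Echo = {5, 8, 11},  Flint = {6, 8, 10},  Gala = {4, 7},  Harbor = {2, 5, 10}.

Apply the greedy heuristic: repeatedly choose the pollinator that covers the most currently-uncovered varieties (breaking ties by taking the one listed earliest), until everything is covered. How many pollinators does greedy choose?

Greedy: pick Atlas (covers 5 new) → pick Bravo (covers 3 new) → pick Delta (covers 2 new) → pick Echo (covers 1 new) → pick Gala (covers 1 new). Total picks: 5.

5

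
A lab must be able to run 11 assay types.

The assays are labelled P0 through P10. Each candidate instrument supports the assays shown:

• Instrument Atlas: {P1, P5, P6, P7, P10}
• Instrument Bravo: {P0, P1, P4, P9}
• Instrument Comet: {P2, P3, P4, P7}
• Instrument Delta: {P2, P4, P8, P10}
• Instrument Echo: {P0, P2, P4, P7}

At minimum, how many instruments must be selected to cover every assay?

4

Atlas and Bravo and Comet and Delta together: Atlas ∪ Bravo ∪ Comet ∪ Delta = {P0, P1, P2, P3, P4, P5, P6, P7, P8, P9, P10} — every assay is covered.
No 3 of the 5 instruments cover everything (all 10 combinations miss at least one assay), so 4 is optimal.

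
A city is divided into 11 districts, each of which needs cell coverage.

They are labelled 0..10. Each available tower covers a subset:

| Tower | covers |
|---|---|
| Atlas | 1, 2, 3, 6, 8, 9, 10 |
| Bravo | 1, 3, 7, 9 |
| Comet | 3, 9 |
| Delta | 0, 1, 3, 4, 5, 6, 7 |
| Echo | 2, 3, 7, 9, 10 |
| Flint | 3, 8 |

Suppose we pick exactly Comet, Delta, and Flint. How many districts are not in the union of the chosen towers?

Union of Comet, Delta, Flint = {0, 1, 3, 4, 5, 6, 7, 8, 9}.
Not covered: 2, 10 — 2 districts.

2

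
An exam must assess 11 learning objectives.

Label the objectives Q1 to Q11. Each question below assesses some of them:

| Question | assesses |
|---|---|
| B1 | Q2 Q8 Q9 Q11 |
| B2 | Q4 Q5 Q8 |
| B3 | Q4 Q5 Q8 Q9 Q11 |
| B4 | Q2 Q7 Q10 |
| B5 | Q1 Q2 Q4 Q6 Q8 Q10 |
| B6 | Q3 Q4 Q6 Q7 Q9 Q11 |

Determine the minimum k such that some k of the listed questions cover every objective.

3

B3 and B5 and B6 together: B3 ∪ B5 ∪ B6 = {Q1, Q2, Q3, Q4, Q5, Q6, Q7, Q8, Q9, Q10, Q11} — every objective is covered.
Only B5 contains Q1, so B5 is forced; the remaining 5 objectives need at least 2 more questions (each remaining question adds at most 4) — so at least 3 questions are needed, and 3 is optimal.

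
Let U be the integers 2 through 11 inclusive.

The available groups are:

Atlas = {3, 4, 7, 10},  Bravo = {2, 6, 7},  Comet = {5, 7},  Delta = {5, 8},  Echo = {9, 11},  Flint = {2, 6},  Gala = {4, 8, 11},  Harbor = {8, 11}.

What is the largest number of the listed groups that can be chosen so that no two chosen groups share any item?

Atlas, Delta, Echo, Flint are pairwise disjoint (Atlas={3,4,7,10}; Delta={5,8}; Echo={9,11}; Flint={2,6}).
Every remaining group overlaps one of these, and no 5 of the listed groups are pairwise disjoint, so 4 is the maximum.

4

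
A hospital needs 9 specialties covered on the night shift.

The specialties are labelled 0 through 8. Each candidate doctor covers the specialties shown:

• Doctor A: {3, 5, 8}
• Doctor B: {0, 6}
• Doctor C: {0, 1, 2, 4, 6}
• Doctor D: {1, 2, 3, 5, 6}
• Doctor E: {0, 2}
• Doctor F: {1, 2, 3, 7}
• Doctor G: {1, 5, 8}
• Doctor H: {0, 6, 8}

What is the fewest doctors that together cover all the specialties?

Take {A, C, F}. Their union is {0, 1, 2, 3, 4, 5, 6, 7, 8}, which is all 9 specialties.
Only C contains 4, so C is forced; the remaining 4 specialties need at least 2 more doctors (each remaining doctor adds at most 3) — so at least 3 doctors are needed, and 3 is optimal.

3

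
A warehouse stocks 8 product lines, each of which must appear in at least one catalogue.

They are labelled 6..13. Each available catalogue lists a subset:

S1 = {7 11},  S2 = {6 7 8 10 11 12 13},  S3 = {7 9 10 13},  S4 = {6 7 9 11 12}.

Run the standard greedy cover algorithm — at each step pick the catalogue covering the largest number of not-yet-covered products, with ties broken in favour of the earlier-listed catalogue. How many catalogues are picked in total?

Greedy: pick S2 (covers 7 new) → pick S3 (covers 1 new). Total picks: 2.

2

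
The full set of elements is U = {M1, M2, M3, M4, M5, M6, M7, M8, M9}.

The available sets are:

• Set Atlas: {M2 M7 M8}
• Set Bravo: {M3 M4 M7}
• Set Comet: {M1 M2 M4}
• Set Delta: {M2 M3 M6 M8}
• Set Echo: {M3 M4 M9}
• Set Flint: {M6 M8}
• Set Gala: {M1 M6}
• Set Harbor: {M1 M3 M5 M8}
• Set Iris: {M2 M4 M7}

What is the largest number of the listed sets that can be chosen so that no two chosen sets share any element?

3

Atlas, Echo, Gala are pairwise disjoint (Atlas={M2,M7,M8}; Echo={M3,M4,M9}; Gala={M1,M6}).
Every remaining set overlaps one of these, and no 4 of the listed sets are pairwise disjoint, so 3 is the maximum.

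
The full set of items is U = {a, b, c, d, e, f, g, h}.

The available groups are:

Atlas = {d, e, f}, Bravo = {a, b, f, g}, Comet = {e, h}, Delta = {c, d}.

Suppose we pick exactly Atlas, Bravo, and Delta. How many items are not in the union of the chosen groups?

1

Union of Atlas, Bravo, Delta = {a, b, c, d, e, f, g}.
Not covered: h — 1 item.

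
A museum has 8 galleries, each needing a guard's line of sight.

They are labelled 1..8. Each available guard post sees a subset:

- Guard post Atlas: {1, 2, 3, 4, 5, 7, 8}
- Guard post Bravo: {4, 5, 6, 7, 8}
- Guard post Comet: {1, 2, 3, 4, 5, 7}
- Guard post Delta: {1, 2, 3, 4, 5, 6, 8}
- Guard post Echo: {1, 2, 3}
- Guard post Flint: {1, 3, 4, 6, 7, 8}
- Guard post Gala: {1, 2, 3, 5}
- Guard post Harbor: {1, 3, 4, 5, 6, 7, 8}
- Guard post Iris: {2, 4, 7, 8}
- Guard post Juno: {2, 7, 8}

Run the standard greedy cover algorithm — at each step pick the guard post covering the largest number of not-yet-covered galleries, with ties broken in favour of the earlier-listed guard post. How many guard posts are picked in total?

Greedy: pick Atlas (covers 7 new) → pick Bravo (covers 1 new). Total picks: 2.

2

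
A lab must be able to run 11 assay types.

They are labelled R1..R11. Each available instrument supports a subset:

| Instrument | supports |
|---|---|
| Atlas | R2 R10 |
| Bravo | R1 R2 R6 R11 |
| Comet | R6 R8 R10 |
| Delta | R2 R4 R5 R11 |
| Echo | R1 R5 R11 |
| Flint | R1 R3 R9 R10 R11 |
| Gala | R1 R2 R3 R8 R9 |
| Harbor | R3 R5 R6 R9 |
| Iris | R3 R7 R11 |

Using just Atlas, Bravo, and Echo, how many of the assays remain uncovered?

5

Union of Atlas, Bravo, Echo = {R1, R2, R5, R6, R10, R11}.
Not covered: R3, R4, R7, R8, R9 — 5 assays.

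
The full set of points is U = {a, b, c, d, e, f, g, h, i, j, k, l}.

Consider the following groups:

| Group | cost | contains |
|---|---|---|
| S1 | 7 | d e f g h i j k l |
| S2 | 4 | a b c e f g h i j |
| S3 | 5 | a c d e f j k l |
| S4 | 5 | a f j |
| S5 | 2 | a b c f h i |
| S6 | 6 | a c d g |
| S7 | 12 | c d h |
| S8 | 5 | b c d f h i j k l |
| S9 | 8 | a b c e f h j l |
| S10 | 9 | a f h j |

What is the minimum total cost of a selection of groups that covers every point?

9

S1, S5 together cover every point (S1 ∪ S5 = {a, b, c, d, e, f, g, h, i, j, k, l}); total cost 7 + 2 = 9.
The greedy pick S5, S3, S2 costs 11; no covering selection beats 9.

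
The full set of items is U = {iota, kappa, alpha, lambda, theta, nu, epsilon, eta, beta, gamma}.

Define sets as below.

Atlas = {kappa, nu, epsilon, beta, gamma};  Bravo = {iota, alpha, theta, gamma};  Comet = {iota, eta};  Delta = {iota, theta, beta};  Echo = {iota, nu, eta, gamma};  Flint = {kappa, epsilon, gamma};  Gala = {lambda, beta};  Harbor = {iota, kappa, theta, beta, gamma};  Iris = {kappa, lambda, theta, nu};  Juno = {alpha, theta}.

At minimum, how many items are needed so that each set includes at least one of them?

Take H = {lambda, theta, epsilon, eta}. Each listed set contains at least one of these, so H is a hitting set of size 4.
The sets Comet, Flint, Gala, Juno are pairwise disjoint, so any hitting set needs a separate item for each — at least 4. Hence 4 is optimal.

4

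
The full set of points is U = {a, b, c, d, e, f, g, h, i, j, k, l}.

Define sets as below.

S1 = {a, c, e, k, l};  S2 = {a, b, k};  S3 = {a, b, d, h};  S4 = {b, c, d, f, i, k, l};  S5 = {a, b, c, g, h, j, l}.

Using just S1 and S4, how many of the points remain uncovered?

3

Union of S1, S4 = {a, b, c, d, e, f, i, k, l}.
Not covered: g, h, j — 3 points.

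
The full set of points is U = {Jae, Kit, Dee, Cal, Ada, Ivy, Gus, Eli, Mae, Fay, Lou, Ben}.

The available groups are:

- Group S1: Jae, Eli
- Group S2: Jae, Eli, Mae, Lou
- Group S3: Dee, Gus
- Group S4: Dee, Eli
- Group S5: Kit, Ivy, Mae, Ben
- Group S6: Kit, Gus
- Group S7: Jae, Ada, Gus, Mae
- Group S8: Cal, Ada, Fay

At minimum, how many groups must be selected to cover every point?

S2 and S3 and S5 and S8 together: S2 ∪ S3 ∪ S5 ∪ S8 = {Jae, Kit, Dee, Cal, Ada, Ivy, Gus, Eli, Mae, Fay, Lou, Ben} — every point is covered.
Only S8 contains Cal, so S8 is forced; the remaining 9 points need at least 3 more groups (each remaining group adds at most 4) — so at least 4 groups are needed, and 4 is optimal.

4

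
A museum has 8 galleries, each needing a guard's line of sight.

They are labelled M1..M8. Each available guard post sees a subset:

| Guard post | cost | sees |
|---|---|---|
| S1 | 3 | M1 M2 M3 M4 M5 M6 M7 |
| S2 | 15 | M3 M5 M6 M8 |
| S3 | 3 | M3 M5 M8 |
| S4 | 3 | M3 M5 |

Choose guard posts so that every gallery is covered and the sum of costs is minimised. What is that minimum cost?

S1, S3 together cover every gallery (S1 ∪ S3 = {M1, M2, M3, M4, M5, M6, M7, M8}); total cost 3 + 3 = 6.
No covering selection has total cost below 6.

6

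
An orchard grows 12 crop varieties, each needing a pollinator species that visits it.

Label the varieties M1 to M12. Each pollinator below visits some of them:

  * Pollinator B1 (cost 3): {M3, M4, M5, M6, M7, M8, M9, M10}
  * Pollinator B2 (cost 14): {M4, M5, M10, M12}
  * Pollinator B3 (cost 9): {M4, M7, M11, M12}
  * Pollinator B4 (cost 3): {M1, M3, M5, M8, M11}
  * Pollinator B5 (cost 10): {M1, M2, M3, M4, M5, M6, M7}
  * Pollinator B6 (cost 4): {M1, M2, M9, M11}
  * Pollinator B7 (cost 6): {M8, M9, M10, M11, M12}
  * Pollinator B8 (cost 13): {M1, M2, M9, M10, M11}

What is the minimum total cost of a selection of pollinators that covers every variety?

B1, B6, B7 together cover every variety (B1 ∪ B6 ∪ B7 = {M1, M2, M3, M4, M5, M6, M7, M8, M9, M10, M11, M12}); total cost 3 + 4 + 6 = 13.
No covering selection has total cost below 13.

13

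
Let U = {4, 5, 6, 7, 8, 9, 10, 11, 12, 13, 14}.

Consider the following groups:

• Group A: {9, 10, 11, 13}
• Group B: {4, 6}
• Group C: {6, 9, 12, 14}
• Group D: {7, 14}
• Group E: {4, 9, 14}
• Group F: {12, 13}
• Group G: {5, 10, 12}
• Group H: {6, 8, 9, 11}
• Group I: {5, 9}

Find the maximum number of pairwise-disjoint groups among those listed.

B, D, F, I are pairwise disjoint (B={4,6}; D={7,14}; F={12,13}; I={5,9}).
Every remaining group overlaps one of these, and no 5 of the listed groups are pairwise disjoint, so 4 is the maximum.

4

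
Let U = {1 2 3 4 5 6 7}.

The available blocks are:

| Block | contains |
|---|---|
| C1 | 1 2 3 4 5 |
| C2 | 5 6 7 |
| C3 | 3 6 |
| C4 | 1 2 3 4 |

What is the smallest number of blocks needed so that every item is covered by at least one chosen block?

2

C1 and C2 cover everything between them: the union {1, 2, 3, 4, 5, 6, 7} is all of U.
No single block has all 7 items (the largest, C1, has 5), so 2 is optimal.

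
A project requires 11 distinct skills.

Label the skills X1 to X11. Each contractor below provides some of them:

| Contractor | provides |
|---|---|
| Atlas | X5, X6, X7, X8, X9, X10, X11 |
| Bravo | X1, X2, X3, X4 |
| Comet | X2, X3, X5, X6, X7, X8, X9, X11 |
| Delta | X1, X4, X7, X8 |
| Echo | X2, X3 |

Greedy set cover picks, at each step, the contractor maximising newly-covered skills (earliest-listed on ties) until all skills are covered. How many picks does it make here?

Greedy: pick Comet (covers 8 new) → pick Bravo (covers 2 new) → pick Atlas (covers 1 new). Total picks: 3.
(The true minimum cover uses only 2 contractors, so greedy is not optimal here.)

3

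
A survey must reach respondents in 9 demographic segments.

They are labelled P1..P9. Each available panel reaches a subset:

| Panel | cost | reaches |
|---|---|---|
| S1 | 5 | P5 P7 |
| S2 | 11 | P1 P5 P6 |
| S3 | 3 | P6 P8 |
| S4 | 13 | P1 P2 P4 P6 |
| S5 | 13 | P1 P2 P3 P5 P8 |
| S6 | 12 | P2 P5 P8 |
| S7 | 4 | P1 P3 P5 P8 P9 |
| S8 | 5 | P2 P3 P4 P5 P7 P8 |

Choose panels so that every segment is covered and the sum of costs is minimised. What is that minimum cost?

12

S3, S7, S8 together cover every segment (S3 ∪ S7 ∪ S8 = {P1, P2, P3, P4, P5, P6, P7, P8, P9}); total cost 3 + 4 + 5 = 12.
No covering selection has total cost below 12.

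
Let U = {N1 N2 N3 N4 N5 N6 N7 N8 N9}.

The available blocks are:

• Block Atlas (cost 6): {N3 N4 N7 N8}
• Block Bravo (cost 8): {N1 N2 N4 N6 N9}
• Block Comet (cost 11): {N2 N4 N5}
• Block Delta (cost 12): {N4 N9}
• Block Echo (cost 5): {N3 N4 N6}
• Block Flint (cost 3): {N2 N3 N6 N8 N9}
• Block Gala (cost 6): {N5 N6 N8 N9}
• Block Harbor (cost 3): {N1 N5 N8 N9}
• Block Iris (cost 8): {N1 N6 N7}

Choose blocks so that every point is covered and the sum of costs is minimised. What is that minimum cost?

12

Atlas, Flint, Harbor together cover every point (Atlas ∪ Flint ∪ Harbor = {N1, N2, N3, N4, N5, N6, N7, N8, N9}); total cost 6 + 3 + 3 = 12.
No covering selection has total cost below 12.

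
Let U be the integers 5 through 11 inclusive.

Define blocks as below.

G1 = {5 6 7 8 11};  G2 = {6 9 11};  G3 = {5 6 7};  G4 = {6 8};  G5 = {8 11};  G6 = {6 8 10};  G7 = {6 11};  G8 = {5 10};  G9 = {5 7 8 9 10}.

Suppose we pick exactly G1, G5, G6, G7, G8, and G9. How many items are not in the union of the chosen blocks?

Union of G1, G5, G6, G7, G8, G9 = {5, 6, 7, 8, 9, 10, 11} — that's every item, so 0 are uncovered.

0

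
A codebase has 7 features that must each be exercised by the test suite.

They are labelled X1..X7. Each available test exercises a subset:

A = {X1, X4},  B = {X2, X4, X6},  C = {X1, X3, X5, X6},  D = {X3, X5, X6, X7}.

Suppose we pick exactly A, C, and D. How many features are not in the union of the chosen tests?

Union of A, C, D = {X1, X3, X4, X5, X6, X7}.
Not covered: X2 — 1 feature.

1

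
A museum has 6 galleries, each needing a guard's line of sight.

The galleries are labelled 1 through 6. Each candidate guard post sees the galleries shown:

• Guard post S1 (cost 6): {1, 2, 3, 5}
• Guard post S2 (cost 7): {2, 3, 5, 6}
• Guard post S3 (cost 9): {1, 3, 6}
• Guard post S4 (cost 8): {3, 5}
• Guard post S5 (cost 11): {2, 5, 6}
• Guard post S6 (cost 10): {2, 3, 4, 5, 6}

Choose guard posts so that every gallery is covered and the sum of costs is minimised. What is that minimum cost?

16

S1, S6 together cover every gallery (S1 ∪ S6 = {1, 2, 3, 4, 5, 6}); total cost 6 + 10 = 16.
No covering selection has total cost below 16.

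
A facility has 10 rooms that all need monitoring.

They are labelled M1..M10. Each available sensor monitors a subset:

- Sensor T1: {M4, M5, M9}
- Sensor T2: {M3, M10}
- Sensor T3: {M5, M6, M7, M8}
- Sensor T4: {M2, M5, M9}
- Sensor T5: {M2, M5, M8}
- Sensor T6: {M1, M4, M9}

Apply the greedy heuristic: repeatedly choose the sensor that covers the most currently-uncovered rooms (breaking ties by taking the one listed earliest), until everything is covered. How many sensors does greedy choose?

Greedy: pick T3 (covers 4 new) → pick T6 (covers 3 new) → pick T2 (covers 2 new) → pick T4 (covers 1 new). Total picks: 4.

4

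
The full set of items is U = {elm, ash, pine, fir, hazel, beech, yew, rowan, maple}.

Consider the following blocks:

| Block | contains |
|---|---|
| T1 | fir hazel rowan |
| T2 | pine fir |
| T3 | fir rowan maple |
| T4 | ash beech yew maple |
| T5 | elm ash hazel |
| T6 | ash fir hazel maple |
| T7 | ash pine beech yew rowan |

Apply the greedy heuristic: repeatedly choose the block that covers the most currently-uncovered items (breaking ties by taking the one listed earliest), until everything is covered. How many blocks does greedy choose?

Greedy: pick T7 (covers 5 new) → pick T6 (covers 3 new) → pick T5 (covers 1 new). Total picks: 3.

3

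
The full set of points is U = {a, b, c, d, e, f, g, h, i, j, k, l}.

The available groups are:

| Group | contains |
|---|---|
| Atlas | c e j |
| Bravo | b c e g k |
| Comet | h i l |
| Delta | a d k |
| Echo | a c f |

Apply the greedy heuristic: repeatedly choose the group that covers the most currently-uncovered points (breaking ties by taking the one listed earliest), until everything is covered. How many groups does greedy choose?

5

Greedy: pick Bravo (covers 5 new) → pick Comet (covers 3 new) → pick Delta (covers 2 new) → pick Atlas (covers 1 new) → pick Echo (covers 1 new). Total picks: 5.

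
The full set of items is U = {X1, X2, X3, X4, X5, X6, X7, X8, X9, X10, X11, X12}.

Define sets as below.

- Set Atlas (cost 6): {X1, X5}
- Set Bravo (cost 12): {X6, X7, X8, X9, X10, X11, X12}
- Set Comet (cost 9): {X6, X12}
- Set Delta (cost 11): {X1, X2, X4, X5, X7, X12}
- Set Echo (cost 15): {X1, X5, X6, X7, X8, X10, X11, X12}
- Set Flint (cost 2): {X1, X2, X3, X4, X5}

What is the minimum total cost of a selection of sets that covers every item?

Bravo, Flint together cover every item (Bravo ∪ Flint = {X1, X2, X3, X4, X5, X6, X7, X8, X9, X10, X11, X12}); total cost 12 + 2 = 14.
No covering selection has total cost below 14.

14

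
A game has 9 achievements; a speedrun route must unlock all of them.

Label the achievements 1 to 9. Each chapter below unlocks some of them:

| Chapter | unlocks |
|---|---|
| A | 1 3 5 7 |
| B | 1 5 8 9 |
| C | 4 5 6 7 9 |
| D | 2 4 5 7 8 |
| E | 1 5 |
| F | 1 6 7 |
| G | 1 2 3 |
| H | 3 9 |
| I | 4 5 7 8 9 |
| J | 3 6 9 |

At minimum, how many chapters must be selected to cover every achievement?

3

Take {D, F, J}. Their union is {1, 2, 3, 4, 5, 6, 7, 8, 9}, which is all 9 achievements.
No 2 of the 10 chapters cover everything (all 45 combinations miss at least one achievement), so 3 is optimal.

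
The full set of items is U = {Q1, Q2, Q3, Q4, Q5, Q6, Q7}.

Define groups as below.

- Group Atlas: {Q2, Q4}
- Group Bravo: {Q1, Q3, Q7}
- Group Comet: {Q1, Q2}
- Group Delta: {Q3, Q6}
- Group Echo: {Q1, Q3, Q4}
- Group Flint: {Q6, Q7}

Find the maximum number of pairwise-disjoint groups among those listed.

2

Comet, Flint are pairwise disjoint (Comet={Q1,Q2}; Flint={Q6,Q7}).
Every remaining group overlaps one of these, and no 3 of the listed groups are pairwise disjoint, so 2 is the maximum.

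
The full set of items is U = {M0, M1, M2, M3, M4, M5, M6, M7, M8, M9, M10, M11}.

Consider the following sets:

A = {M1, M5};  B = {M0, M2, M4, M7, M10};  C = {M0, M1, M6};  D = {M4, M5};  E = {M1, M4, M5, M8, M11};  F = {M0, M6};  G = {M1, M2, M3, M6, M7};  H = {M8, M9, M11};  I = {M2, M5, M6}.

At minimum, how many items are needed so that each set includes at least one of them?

T = {M0, M5, M6, M8} meets every set (each contains at least one member of T), and |T| = 4.
No choice of 3 items meets every set, so 4 is the minimum.

4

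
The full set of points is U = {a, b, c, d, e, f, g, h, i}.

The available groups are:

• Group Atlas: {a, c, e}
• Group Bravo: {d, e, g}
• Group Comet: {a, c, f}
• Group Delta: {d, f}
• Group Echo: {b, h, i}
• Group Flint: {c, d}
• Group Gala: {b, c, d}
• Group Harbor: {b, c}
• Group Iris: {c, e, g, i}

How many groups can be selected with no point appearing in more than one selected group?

Bravo, Comet, Echo are pairwise disjoint (Bravo={d,e,g}; Comet={a,c,f}; Echo={b,h,i}).
Every remaining group overlaps one of these, and no 4 of the listed groups are pairwise disjoint, so 3 is the maximum.

3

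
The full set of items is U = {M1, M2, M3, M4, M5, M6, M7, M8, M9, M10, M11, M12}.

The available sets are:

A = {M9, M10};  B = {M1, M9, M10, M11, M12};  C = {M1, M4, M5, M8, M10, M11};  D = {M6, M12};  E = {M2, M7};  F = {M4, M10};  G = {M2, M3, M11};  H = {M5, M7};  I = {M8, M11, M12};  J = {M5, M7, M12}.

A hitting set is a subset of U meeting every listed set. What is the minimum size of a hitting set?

4

Take T = {M2, M7, M10, M12}. Each listed set contains at least one of these, so T is a hitting set of size 4.
The sets D, F, G, H are pairwise disjoint, so any hitting set needs a separate item for each — at least 4. Hence 4 is optimal.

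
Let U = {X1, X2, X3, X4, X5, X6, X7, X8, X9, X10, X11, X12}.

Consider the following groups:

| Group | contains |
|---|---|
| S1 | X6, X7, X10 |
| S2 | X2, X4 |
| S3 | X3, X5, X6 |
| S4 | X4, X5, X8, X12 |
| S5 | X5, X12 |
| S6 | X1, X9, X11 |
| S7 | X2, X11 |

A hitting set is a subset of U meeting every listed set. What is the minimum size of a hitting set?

The 4 elements {X2, X6, X9, X12} hit every group.
The groups S1, S2, S5, S6 are pairwise disjoint, so any hitting set needs a separate element for each — at least 4. Hence 4 is optimal.

4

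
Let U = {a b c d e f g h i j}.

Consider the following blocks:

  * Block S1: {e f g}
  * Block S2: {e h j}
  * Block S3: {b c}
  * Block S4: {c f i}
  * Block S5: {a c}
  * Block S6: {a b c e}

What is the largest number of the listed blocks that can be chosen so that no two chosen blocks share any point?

S2, S4 are pairwise disjoint (S2={e,h,j}; S4={c,f,i}).
Every remaining block overlaps one of these, and no 3 of the listed blocks are pairwise disjoint, so 2 is the maximum.

2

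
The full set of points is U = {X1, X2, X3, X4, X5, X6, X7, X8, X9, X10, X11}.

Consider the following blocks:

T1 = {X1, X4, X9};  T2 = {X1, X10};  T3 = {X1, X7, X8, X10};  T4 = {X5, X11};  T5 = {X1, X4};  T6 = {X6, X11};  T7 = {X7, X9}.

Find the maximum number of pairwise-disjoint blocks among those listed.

T4, T5, T7 are pairwise disjoint (T4={X5,X11}; T5={X1,X4}; T7={X7,X9}).
Every remaining block overlaps one of these, and no 4 of the listed blocks are pairwise disjoint, so 3 is the maximum.

3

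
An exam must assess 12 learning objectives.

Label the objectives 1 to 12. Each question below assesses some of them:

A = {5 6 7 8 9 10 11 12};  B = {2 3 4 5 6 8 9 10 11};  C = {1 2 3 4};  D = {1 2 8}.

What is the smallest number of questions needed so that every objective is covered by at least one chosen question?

A and C together: A ∪ C = {1, 2, 3, 4, 5, 6, 7, 8, 9, 10, 11, 12} — every objective is covered.
No single question has all 12 objectives (the largest, B, has 9), so 2 is optimal.

2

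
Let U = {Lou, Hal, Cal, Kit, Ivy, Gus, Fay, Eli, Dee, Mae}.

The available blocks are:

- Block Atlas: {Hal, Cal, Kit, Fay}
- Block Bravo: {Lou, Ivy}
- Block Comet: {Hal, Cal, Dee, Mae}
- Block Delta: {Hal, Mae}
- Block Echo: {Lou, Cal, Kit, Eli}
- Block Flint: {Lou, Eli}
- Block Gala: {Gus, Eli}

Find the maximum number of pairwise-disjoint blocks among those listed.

3

Bravo, Delta, Gala are pairwise disjoint (Bravo={Lou,Ivy}; Delta={Hal,Mae}; Gala={Gus,Eli}).
Every remaining block overlaps one of these, and no 4 of the listed blocks are pairwise disjoint, so 3 is the maximum.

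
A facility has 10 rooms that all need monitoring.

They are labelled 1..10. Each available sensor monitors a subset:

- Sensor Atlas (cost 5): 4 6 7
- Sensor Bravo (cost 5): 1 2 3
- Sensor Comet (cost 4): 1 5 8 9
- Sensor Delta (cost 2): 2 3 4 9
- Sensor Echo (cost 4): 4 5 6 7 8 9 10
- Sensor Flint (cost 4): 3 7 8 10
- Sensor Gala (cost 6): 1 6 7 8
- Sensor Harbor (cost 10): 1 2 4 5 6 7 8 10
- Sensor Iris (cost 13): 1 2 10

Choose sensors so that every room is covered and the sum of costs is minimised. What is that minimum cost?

9

Bravo, Echo together cover every room (Bravo ∪ Echo = {1, 2, 3, 4, 5, 6, 7, 8, 9, 10}); total cost 5 + 4 = 9.
The greedy pick Delta, Echo, Comet costs 10; no covering selection beats 9.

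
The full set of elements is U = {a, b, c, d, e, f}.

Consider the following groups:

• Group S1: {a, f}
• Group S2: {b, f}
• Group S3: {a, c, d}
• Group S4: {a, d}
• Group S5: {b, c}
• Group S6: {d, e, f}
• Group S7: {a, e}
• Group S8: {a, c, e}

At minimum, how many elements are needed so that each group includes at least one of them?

Take H = {a, b, f}. Each listed group contains at least one of these, so H is a hitting set of size 3.
No choice of 2 elements meets every group, so 3 is the minimum.

3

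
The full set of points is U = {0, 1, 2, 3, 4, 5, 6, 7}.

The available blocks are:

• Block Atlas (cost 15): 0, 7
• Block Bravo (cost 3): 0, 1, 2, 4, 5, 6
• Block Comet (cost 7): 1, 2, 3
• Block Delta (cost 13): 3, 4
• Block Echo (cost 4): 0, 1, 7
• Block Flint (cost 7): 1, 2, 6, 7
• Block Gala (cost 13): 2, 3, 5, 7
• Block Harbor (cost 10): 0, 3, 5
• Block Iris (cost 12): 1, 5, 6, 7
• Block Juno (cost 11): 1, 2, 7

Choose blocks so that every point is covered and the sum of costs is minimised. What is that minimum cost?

14

Bravo, Comet, Echo together cover every point (Bravo ∪ Comet ∪ Echo = {0, 1, 2, 3, 4, 5, 6, 7}); total cost 3 + 7 + 4 = 14.
No covering selection has total cost below 14.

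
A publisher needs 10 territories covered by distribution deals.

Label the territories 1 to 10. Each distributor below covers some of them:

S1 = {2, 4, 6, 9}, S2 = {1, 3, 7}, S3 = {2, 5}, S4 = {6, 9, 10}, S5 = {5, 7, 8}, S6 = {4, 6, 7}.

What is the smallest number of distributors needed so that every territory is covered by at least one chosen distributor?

S1 and S2 and S4 and S5 together: S1 ∪ S2 ∪ S4 ∪ S5 = {1, 2, 3, 4, 5, 6, 7, 8, 9, 10} — every territory is covered.
Only S4 contains 10, so S4 is forced; the remaining 7 territories need at least 3 more distributors (each remaining distributor adds at most 3) — so at least 4 distributors are needed, and 4 is optimal.

4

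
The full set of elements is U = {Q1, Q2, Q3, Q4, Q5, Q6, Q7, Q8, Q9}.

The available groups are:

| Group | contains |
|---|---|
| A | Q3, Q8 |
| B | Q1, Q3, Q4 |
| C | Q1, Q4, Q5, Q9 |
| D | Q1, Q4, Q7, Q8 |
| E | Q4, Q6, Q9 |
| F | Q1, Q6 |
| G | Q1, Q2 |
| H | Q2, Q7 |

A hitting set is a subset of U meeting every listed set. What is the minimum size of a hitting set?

T = {Q1, Q2, Q8, Q9} meets every group (each contains at least one member of T), and |T| = 4.
No choice of 3 elements meets every group, so 4 is the minimum.

4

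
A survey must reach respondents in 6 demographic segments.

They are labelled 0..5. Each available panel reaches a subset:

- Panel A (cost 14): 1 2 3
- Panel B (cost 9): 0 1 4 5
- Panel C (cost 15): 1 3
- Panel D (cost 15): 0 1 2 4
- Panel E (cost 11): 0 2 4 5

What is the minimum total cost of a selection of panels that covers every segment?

A, B together cover every segment (A ∪ B = {0, 1, 2, 3, 4, 5}); total cost 14 + 9 = 23.
No covering selection has total cost below 23.

23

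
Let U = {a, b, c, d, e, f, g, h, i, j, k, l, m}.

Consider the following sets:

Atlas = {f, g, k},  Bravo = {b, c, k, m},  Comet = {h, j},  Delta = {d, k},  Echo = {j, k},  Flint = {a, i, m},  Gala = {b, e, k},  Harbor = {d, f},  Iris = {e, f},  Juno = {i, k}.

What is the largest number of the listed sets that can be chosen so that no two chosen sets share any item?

4

Comet, Delta, Flint, Iris are pairwise disjoint (Comet={h,j}; Delta={d,k}; Flint={a,i,m}; Iris={e,f}).
Every remaining set overlaps one of these, and no 5 of the listed sets are pairwise disjoint, so 4 is the maximum.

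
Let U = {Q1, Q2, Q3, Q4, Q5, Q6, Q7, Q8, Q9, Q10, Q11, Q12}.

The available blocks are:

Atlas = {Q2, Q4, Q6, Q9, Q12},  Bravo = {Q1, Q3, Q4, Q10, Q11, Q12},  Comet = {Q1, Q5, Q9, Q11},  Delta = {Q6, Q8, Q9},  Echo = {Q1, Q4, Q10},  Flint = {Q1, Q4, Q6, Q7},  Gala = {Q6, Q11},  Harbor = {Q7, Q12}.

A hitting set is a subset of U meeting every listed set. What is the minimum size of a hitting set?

Take H = {Q1, Q6, Q12}. Each listed block contains at least one of these, so H is a hitting set of size 3.
The blocks Delta, Echo, Harbor are pairwise disjoint, so any hitting set needs a separate point for each — at least 3. Hence 3 is optimal.

3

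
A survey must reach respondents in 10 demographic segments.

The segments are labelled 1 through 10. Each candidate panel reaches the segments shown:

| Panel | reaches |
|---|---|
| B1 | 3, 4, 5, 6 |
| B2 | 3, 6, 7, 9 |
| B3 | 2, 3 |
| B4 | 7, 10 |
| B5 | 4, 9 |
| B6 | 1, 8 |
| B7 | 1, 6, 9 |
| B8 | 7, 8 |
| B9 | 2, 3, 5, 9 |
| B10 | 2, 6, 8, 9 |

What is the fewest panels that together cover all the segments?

4

Take {B1, B4, B6, B10}. Their union is {1, 2, 3, 4, 5, 6, 7, 8, 9, 10}, which is all 10 segments.
No 3 of the 10 panels cover everything (all 120 combinations miss at least one segment), so 4 is optimal.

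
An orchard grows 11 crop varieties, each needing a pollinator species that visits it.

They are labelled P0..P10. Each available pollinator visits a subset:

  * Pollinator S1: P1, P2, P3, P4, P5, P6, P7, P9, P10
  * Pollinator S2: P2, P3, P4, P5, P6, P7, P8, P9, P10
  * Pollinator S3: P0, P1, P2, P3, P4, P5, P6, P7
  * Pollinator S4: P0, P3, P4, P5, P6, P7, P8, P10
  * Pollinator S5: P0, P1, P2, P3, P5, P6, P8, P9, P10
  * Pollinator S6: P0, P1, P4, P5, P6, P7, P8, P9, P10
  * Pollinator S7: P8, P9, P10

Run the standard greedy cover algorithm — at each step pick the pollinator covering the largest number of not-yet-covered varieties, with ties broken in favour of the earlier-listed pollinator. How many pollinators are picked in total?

2

Greedy: pick S1 (covers 9 new) → pick S4 (covers 2 new). Total picks: 2.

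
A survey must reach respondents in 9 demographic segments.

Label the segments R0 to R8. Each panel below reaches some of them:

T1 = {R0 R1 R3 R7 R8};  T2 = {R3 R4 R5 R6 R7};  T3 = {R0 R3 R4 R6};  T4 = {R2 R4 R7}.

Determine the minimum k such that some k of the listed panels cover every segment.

T1 and T2 and T4 together: T1 ∪ T2 ∪ T4 = {R0, R1, R2, R3, R4, R5, R6, R7, R8} — every segment is covered.
Only T1 contains R1, so T1 is forced; the remaining 4 segments need at least 2 more panels (each remaining panel adds at most 3) — so at least 3 panels are needed, and 3 is optimal.

3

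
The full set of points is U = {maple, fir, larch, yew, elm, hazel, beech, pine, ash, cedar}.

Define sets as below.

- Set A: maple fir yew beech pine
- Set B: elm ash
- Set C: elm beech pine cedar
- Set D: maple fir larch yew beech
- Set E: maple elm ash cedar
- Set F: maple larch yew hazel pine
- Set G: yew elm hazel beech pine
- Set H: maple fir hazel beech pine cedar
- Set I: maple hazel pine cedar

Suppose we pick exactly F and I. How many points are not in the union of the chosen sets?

4

Union of F, I = {maple, larch, yew, hazel, pine, cedar}.
Not covered: fir, elm, beech, ash — 4 points.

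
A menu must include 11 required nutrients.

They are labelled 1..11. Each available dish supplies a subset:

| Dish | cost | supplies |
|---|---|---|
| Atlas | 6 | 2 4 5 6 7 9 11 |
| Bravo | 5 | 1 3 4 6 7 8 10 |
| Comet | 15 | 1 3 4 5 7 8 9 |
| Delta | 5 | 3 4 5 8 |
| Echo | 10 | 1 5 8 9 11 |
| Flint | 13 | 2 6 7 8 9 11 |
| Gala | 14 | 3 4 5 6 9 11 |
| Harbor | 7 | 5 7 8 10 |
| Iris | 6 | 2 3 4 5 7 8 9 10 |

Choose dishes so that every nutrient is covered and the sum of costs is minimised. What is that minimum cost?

11

Atlas, Bravo together cover every nutrient (Atlas ∪ Bravo = {1, 2, 3, 4, 5, 6, 7, 8, 9, 10, 11}); total cost 6 + 5 = 11.
No covering selection has total cost below 11.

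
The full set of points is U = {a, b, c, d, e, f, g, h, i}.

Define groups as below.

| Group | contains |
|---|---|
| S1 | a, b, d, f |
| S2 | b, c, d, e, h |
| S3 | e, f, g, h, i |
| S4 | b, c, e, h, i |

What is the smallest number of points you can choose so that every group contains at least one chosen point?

2

The 2 points {f, h} hit every group.
No single point lies in every group, so at least 2 are needed and 2 is optimal.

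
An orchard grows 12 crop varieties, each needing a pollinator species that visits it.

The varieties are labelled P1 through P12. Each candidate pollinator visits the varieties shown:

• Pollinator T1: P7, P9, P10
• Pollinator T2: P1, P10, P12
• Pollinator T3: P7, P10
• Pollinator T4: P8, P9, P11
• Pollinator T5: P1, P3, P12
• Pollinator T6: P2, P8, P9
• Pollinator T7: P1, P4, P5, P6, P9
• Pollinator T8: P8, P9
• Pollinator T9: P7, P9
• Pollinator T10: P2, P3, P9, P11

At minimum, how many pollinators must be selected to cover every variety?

Take {T1, T2, T6, T7, T10}. Their union is {P1, P2, P3, P4, P5, P6, P7, P8, P9, P10, P11, P12}, which is all 12 varieties.
No 4 of the 10 pollinators cover everything (all 210 combinations miss at least one variety), so 5 is optimal.

5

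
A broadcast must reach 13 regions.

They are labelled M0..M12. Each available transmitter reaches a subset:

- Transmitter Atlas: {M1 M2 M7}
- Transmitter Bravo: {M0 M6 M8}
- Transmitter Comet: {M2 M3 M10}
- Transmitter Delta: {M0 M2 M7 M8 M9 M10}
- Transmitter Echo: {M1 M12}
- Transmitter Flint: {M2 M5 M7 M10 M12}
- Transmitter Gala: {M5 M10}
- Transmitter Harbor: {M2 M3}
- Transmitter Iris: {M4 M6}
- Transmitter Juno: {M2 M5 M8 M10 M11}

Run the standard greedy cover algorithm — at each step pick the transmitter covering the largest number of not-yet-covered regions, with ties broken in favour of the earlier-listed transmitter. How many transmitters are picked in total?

5

Greedy: pick Delta (covers 6 new) → pick Echo (covers 2 new) → pick Iris (covers 2 new) → pick Juno (covers 2 new) → pick Comet (covers 1 new). Total picks: 5.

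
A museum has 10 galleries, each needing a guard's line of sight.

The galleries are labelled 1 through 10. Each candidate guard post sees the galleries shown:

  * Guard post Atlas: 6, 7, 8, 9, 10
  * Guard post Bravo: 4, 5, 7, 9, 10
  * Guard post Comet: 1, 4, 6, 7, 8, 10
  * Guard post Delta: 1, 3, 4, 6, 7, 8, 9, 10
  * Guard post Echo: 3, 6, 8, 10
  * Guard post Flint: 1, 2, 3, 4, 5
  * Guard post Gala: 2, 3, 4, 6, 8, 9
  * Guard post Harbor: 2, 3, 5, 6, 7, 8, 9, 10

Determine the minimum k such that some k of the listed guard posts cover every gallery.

Atlas and Flint together: Atlas ∪ Flint = {1, 2, 3, 4, 5, 6, 7, 8, 9, 10} — every gallery is covered.
No single guard post has all 10 galleries (the largest, Delta, has 8), so 2 is optimal.

2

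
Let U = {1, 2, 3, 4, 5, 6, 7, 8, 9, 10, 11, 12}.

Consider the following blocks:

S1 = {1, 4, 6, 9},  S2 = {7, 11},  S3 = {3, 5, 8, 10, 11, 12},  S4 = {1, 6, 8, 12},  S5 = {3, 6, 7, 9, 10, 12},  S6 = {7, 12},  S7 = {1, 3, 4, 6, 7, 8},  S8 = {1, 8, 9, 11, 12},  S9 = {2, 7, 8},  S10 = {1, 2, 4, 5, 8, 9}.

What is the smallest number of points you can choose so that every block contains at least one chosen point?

H = {4, 7, 12} meets every block (each contains at least one member of H), and |H| = 3.
No choice of 2 points meets every block, so 3 is the minimum.

3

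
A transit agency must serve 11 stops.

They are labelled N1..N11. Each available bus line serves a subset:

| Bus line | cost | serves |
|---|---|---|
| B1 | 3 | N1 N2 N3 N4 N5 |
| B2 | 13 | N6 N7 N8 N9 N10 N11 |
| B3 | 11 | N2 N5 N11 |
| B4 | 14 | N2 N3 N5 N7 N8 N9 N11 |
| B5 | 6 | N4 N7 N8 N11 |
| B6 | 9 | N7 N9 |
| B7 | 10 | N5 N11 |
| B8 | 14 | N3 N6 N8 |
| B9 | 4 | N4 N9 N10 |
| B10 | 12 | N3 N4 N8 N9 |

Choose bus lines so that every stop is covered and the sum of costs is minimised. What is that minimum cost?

B1, B2 together cover every stop (B1 ∪ B2 = {N1, N2, N3, N4, N5, N6, N7, N8, N9, N10, N11}); total cost 3 + 13 = 16.
The greedy pick B1, B5, B9, B2 costs 26; no covering selection beats 16.

16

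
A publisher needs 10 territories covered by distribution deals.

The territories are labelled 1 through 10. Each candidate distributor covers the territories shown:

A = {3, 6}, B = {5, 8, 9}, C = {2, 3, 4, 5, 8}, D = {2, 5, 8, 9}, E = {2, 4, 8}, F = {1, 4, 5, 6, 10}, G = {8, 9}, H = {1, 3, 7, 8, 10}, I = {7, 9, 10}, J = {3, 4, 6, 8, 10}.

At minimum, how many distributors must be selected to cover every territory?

C and F and I together: C ∪ F ∪ I = {1, 2, 3, 4, 5, 6, 7, 8, 9, 10} — every territory is covered.
No 2 of the 10 distributors cover everything (all 45 combinations miss at least one territory), so 3 is optimal.

3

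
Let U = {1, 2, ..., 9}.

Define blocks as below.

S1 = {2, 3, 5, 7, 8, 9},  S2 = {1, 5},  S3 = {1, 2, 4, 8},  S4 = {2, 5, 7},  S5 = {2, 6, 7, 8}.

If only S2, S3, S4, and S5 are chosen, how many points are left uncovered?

Union of S2, S3, S4, S5 = {1, 2, 4, 5, 6, 7, 8}.
Not covered: 3, 9 — 2 points.

2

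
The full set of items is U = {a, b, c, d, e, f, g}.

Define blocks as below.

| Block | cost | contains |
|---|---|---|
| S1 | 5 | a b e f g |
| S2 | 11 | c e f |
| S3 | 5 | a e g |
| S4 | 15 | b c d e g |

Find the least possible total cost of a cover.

20

S1, S4 together cover every item (S1 ∪ S4 = {a, b, c, d, e, f, g}); total cost 5 + 15 = 20.
No covering selection has total cost below 20.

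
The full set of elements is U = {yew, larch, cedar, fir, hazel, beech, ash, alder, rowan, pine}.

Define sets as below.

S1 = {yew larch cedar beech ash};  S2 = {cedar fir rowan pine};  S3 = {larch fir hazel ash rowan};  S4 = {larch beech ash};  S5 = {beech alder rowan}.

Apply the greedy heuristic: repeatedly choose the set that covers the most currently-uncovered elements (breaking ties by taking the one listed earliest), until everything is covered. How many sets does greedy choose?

Greedy: pick S1 (covers 5 new) → pick S2 (covers 3 new) → pick S3 (covers 1 new) → pick S5 (covers 1 new). Total picks: 4.

4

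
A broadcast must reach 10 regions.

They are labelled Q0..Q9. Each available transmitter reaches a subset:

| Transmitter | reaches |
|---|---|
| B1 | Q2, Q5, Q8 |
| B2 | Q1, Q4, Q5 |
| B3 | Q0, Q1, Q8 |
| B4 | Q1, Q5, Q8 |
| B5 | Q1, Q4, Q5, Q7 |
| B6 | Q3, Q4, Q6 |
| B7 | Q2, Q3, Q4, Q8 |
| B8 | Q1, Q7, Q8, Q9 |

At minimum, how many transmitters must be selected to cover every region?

Take {B1, B3, B6, B8}. Their union is {Q0, Q1, Q2, Q3, Q4, Q5, Q6, Q7, Q8, Q9}, which is all 10 regions.
Only B3 contains Q0, so B3 is forced; the remaining 7 regions need at least 3 more transmitters (each remaining transmitter adds at most 3) — so at least 4 transmitters are needed, and 4 is optimal.

4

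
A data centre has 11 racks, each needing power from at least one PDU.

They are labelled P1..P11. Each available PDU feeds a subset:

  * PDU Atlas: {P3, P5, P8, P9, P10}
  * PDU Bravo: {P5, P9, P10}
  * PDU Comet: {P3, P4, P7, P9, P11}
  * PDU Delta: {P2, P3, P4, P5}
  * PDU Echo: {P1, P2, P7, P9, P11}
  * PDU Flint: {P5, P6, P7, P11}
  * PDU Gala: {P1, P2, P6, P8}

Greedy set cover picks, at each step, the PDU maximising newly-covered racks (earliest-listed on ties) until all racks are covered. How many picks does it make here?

4

Greedy: pick Atlas (covers 5 new) → pick Echo (covers 4 new) → pick Comet (covers 1 new) → pick Flint (covers 1 new). Total picks: 4.
(The true minimum cover uses only 3 PDUs, so greedy is not optimal here.)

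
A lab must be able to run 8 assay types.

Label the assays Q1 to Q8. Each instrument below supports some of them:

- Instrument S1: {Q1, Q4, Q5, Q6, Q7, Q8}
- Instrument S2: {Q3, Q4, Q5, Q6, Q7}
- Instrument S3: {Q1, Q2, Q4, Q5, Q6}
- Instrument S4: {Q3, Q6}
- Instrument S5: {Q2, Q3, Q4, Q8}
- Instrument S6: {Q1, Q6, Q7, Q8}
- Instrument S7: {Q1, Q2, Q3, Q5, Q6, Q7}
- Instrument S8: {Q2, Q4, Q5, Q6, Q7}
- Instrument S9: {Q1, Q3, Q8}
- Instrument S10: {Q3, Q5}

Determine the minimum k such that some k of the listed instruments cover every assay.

2

Take {S1, S5}. Their union is {Q1, Q2, Q3, Q4, Q5, Q6, Q7, Q8}, which is all 8 assays.
No single instrument has all 8 assays (the largest, S1, has 6), so 2 is optimal.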